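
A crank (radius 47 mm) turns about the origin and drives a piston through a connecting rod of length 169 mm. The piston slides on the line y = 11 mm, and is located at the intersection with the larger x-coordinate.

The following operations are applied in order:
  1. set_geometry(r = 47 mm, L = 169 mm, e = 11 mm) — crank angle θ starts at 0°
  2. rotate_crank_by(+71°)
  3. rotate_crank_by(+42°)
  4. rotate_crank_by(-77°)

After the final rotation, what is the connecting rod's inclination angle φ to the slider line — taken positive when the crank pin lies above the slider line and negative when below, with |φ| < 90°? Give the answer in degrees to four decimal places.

5.6458

set_geometry: r = 47 mm, L = 169 mm, e = 11 mm; θ ← 0°
rotate_crank_by(+71°): θ ← 0° +71° = 71°
rotate_crank_by(+42°): θ ← 71° +42° = 113°
rotate_crank_by(-77°): θ ← 113° -77° = 36°
crank pin P = (r cos θ, r sin θ) = (38.023799, 27.625907)
h = r sin θ − e = 27.625907 − 11 = 16.625907
sin φ = h / L = 16.625907 / 169 = 0.09837815
φ = arcsin(0.09837815) = 5.645785°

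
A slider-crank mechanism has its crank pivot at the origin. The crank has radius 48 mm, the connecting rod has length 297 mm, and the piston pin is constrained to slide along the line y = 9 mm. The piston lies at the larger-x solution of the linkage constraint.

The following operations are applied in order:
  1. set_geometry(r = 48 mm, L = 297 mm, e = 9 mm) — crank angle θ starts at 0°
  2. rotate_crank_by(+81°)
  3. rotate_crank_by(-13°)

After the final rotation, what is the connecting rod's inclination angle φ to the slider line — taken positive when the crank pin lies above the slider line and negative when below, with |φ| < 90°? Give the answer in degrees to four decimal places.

set_geometry: r = 48 mm, L = 297 mm, e = 9 mm; θ ← 0°
rotate_crank_by(+81°): θ ← 0° +81° = 81°
rotate_crank_by(-13°): θ ← 81° -13° = 68°
crank pin P = (r cos θ, r sin θ) = (17.981116, 44.504825)
h = r sin θ − e = 44.504825 − 9 = 35.504825
sin φ = h / L = 35.504825 / 297 = 0.11954487
φ = arcsin(0.11954487) = 6.865836°

6.8658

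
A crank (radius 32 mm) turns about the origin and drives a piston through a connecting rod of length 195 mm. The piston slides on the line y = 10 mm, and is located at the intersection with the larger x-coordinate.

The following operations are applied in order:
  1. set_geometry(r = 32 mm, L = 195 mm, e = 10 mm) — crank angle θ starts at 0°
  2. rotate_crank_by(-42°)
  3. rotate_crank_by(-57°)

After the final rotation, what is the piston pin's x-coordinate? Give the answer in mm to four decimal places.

185.5038

set_geometry: r = 32 mm, L = 195 mm, e = 10 mm; θ ← 0°
rotate_crank_by(-42°): θ ← 0° -42° = -42°
rotate_crank_by(-57°): θ ← -42° -57° = -99°
crank pin P = (r cos θ, r sin θ) = (-5.005903, -31.606027)
h = r sin θ − e = -31.606027 − 10 = -41.606027
x = r cos θ + √(L² − h²) = -5.005903 + √(38025.0 − 1731.0615) = -5.005903 + 190.509681 = 185.503778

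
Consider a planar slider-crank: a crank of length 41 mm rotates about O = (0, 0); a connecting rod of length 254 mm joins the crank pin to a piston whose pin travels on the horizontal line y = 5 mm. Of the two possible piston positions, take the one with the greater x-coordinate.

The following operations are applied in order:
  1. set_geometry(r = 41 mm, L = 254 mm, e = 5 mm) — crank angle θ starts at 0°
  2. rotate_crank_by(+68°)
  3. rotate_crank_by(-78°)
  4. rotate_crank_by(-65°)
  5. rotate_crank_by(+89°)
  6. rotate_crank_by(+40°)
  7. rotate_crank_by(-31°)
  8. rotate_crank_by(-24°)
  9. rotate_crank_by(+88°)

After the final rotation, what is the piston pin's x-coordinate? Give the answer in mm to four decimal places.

set_geometry: r = 41 mm, L = 254 mm, e = 5 mm; θ ← 0°
rotate_crank_by(+68°): θ ← 0° +68° = 68°
rotate_crank_by(-78°): θ ← 68° -78° = -10°
rotate_crank_by(-65°): θ ← -10° -65° = -75°
rotate_crank_by(+89°): θ ← -75° +89° = 14°
rotate_crank_by(+40°): θ ← 14° +40° = 54°
rotate_crank_by(-31°): θ ← 54° -31° = 23°
rotate_crank_by(-24°): θ ← 23° -24° = -1°
rotate_crank_by(+88°): θ ← -1° +88° = 87°
crank pin P = (r cos θ, r sin θ) = (2.145774, 40.943811)
h = r sin θ − e = 40.943811 − 5 = 35.943811
x = r cos θ + √(L² − h²) = 2.145774 + √(64516.0 − 1291.9575) = 2.145774 + 251.443915 = 253.589689

253.5897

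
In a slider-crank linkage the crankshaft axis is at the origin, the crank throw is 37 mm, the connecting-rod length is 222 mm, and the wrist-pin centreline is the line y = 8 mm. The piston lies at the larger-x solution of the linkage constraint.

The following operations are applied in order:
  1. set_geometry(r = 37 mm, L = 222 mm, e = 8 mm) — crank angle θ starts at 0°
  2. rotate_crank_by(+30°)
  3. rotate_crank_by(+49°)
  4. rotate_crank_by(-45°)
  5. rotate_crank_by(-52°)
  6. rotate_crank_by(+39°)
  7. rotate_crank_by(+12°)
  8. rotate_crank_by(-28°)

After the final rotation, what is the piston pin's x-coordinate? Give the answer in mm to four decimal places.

258.8078

set_geometry: r = 37 mm, L = 222 mm, e = 8 mm; θ ← 0°
rotate_crank_by(+30°): θ ← 0° +30° = 30°
rotate_crank_by(+49°): θ ← 30° +49° = 79°
rotate_crank_by(-45°): θ ← 79° -45° = 34°
rotate_crank_by(-52°): θ ← 34° -52° = -18°
rotate_crank_by(+39°): θ ← -18° +39° = 21°
rotate_crank_by(+12°): θ ← 21° +12° = 33°
rotate_crank_by(-28°): θ ← 33° -28° = 5°
crank pin P = (r cos θ, r sin θ) = (36.859204, 3.224762)
h = r sin θ − e = 3.224762 − 8 = -4.775238
x = r cos θ + √(L² − h²) = 36.859204 + √(49284.0 − 22.8029) = 36.859204 + 221.948636 = 258.807840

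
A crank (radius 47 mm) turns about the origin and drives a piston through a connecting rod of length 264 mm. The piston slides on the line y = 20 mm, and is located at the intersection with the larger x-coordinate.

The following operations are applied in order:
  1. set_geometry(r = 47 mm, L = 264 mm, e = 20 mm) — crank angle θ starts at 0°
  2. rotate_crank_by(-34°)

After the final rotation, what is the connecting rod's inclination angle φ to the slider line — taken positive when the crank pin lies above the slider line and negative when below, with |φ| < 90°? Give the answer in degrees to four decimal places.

-10.0967

set_geometry: r = 47 mm, L = 264 mm, e = 20 mm; θ ← 0°
rotate_crank_by(-34°): θ ← 0° -34° = -34°
crank pin P = (r cos θ, r sin θ) = (38.964766, -26.282066)
h = r sin θ − e = -26.282066 − 20 = -46.282066
sin φ = h / L = -46.282066 / 264 = -0.17531086
φ = arcsin(-0.17531086) = -10.096749°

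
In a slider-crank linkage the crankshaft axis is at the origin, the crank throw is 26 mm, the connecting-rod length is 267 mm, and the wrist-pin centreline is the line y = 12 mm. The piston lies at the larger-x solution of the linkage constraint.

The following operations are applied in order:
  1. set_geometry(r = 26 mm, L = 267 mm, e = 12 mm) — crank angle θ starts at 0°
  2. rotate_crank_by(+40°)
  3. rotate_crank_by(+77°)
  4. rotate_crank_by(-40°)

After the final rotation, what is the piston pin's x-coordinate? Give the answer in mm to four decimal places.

set_geometry: r = 26 mm, L = 267 mm, e = 12 mm; θ ← 0°
rotate_crank_by(+40°): θ ← 0° +40° = 40°
rotate_crank_by(+77°): θ ← 40° +77° = 117°
rotate_crank_by(-40°): θ ← 117° -40° = 77°
crank pin P = (r cos θ, r sin θ) = (5.848727, 25.333622)
h = r sin θ − e = 25.333622 − 12 = 13.333622
x = r cos θ + √(L² − h²) = 5.848727 + √(71289.0 − 177.7855) = 5.848727 + 266.666861 = 272.515588

272.5156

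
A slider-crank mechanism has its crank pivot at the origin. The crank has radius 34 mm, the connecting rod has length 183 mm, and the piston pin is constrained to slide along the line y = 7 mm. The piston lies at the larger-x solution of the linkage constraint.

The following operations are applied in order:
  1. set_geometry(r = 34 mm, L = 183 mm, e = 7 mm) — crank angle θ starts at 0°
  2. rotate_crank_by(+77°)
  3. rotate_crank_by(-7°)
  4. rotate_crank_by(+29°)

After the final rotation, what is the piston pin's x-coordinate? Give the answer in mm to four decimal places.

175.7404

set_geometry: r = 34 mm, L = 183 mm, e = 7 mm; θ ← 0°
rotate_crank_by(+77°): θ ← 0° +77° = 77°
rotate_crank_by(-7°): θ ← 77° -7° = 70°
rotate_crank_by(+29°): θ ← 70° +29° = 99°
crank pin P = (r cos θ, r sin θ) = (-5.318772, 33.581404)
h = r sin θ − e = 33.581404 − 7 = 26.581404
x = r cos θ + √(L² − h²) = -5.318772 + √(33489.0 − 706.5710) = -5.318772 + 181.059186 = 175.740415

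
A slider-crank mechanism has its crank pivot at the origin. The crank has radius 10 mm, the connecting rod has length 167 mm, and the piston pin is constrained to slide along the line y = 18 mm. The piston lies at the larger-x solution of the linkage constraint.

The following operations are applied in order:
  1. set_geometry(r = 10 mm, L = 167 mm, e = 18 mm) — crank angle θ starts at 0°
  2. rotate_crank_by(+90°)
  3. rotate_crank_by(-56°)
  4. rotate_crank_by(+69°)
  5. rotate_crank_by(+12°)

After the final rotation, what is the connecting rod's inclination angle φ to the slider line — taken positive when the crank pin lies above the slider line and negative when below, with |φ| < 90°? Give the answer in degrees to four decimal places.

set_geometry: r = 10 mm, L = 167 mm, e = 18 mm; θ ← 0°
rotate_crank_by(+90°): θ ← 0° +90° = 90°
rotate_crank_by(-56°): θ ← 90° -56° = 34°
rotate_crank_by(+69°): θ ← 34° +69° = 103°
rotate_crank_by(+12°): θ ← 103° +12° = 115°
crank pin P = (r cos θ, r sin θ) = (-4.226183, 9.063078)
h = r sin θ − e = 9.063078 − 18 = -8.936922
sin φ = h / L = -8.936922 / 167 = -0.05351450
φ = arcsin(-0.05351450) = -3.067621°

-3.0676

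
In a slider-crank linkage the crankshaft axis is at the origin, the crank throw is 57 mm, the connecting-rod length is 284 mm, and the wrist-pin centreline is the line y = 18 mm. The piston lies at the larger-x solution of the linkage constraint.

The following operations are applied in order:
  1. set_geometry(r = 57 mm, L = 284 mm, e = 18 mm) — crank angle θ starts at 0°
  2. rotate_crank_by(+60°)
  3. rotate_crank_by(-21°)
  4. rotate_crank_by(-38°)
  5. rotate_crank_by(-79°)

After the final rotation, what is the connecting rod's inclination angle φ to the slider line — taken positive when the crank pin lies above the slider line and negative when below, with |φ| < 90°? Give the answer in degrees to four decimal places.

set_geometry: r = 57 mm, L = 284 mm, e = 18 mm; θ ← 0°
rotate_crank_by(+60°): θ ← 0° +60° = 60°
rotate_crank_by(-21°): θ ← 60° -21° = 39°
rotate_crank_by(-38°): θ ← 39° -38° = 1°
rotate_crank_by(-79°): θ ← 1° -79° = -78°
crank pin P = (r cos θ, r sin θ) = (11.850966, -55.754413)
h = r sin θ − e = -55.754413 − 18 = -73.754413
sin φ = h / L = -73.754413 / 284 = -0.25969864
φ = arcsin(-0.25969864) = -15.052181°

-15.0522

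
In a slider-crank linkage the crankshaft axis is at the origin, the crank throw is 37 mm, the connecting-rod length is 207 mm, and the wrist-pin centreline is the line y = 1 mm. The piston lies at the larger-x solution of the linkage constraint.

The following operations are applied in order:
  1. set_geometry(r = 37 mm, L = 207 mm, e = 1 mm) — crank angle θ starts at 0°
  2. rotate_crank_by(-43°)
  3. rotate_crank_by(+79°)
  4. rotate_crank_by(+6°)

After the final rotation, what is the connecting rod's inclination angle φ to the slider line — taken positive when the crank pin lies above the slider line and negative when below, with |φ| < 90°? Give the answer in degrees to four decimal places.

set_geometry: r = 37 mm, L = 207 mm, e = 1 mm; θ ← 0°
rotate_crank_by(-43°): θ ← 0° -43° = -43°
rotate_crank_by(+79°): θ ← -43° +79° = 36°
rotate_crank_by(+6°): θ ← 36° +6° = 42°
crank pin P = (r cos θ, r sin θ) = (27.496359, 24.757832)
h = r sin θ − e = 24.757832 − 1 = 23.757832
sin φ = h / L = 23.757832 / 207 = 0.11477214
φ = arcsin(0.11477214) = 6.590482°

6.5905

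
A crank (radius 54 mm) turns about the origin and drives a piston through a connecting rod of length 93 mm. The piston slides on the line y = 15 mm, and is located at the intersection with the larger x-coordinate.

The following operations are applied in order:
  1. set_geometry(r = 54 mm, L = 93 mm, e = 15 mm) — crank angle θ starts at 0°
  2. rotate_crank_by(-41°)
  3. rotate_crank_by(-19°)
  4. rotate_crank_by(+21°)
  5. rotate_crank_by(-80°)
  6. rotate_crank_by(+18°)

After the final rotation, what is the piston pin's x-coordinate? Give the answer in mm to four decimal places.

set_geometry: r = 54 mm, L = 93 mm, e = 15 mm; θ ← 0°
rotate_crank_by(-41°): θ ← 0° -41° = -41°
rotate_crank_by(-19°): θ ← -41° -19° = -60°
rotate_crank_by(+21°): θ ← -60° +21° = -39°
rotate_crank_by(-80°): θ ← -39° -80° = -119°
rotate_crank_by(+18°): θ ← -119° +18° = -101°
crank pin P = (r cos θ, r sin θ) = (-10.303686, -53.007868)
h = r sin θ − e = -53.007868 − 15 = -68.007868
x = r cos θ + √(L² − h²) = -10.303686 + √(8649.0 − 4625.0701) = -10.303686 + 63.434454 = 53.130768

53.1308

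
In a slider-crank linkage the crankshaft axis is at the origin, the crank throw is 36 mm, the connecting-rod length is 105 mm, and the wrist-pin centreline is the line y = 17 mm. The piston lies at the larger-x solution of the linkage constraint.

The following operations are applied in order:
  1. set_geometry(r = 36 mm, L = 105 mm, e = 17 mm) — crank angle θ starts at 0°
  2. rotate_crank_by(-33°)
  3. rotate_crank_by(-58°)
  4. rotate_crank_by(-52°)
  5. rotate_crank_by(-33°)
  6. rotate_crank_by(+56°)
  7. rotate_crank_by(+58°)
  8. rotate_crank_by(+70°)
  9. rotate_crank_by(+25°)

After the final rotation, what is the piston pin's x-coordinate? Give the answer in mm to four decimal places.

135.1598

set_geometry: r = 36 mm, L = 105 mm, e = 17 mm; θ ← 0°
rotate_crank_by(-33°): θ ← 0° -33° = -33°
rotate_crank_by(-58°): θ ← -33° -58° = -91°
rotate_crank_by(-52°): θ ← -91° -52° = -143°
rotate_crank_by(-33°): θ ← -143° -33° = -176°
rotate_crank_by(+56°): θ ← -176° +56° = -120°
rotate_crank_by(+58°): θ ← -120° +58° = -62°
rotate_crank_by(+70°): θ ← -62° +70° = 8°
rotate_crank_by(+25°): θ ← 8° +25° = 33°
crank pin P = (r cos θ, r sin θ) = (30.192140, 19.607005)
h = r sin θ − e = 19.607005 − 17 = 2.607005
x = r cos θ + √(L² − h²) = 30.192140 + √(11025.0 − 6.7965) = 30.192140 + 104.967631 = 135.159771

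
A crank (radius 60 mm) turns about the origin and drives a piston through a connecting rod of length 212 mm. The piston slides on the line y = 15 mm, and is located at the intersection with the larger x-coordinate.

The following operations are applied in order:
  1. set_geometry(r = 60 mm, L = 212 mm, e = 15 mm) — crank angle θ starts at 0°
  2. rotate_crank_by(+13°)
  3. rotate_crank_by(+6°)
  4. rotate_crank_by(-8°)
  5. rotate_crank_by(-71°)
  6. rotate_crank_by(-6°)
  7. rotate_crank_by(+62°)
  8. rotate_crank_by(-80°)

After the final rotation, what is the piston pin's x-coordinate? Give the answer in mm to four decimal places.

204.6859

set_geometry: r = 60 mm, L = 212 mm, e = 15 mm; θ ← 0°
rotate_crank_by(+13°): θ ← 0° +13° = 13°
rotate_crank_by(+6°): θ ← 13° +6° = 19°
rotate_crank_by(-8°): θ ← 19° -8° = 11°
rotate_crank_by(-71°): θ ← 11° -71° = -60°
rotate_crank_by(-6°): θ ← -60° -6° = -66°
rotate_crank_by(+62°): θ ← -66° +62° = -4°
rotate_crank_by(-80°): θ ← -4° -80° = -84°
crank pin P = (r cos θ, r sin θ) = (6.271708, -59.671314)
h = r sin θ − e = -59.671314 − 15 = -74.671314
x = r cos θ + √(L² − h²) = 6.271708 + √(44944.0 − 5575.8051) = 6.271708 + 198.414200 = 204.685908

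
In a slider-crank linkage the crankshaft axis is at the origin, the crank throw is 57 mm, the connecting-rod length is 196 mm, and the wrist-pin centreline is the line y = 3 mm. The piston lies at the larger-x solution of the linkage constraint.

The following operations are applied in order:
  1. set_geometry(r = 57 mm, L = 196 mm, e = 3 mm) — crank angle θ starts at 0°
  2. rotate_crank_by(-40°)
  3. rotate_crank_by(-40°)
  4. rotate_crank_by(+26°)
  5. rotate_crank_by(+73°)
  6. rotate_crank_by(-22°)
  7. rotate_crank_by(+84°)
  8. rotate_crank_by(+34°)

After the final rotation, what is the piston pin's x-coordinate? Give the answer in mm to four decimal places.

165.7745

set_geometry: r = 57 mm, L = 196 mm, e = 3 mm; θ ← 0°
rotate_crank_by(-40°): θ ← 0° -40° = -40°
rotate_crank_by(-40°): θ ← -40° -40° = -80°
rotate_crank_by(+26°): θ ← -80° +26° = -54°
rotate_crank_by(+73°): θ ← -54° +73° = 19°
rotate_crank_by(-22°): θ ← 19° -22° = -3°
rotate_crank_by(+84°): θ ← -3° +84° = 81°
rotate_crank_by(+34°): θ ← 81° +34° = 115°
crank pin P = (r cos θ, r sin θ) = (-24.089241, 51.659544)
h = r sin θ − e = 51.659544 − 3 = 48.659544
x = r cos θ + √(L² − h²) = -24.089241 + √(38416.0 − 2367.7512) = -24.089241 + 189.863764 = 165.774523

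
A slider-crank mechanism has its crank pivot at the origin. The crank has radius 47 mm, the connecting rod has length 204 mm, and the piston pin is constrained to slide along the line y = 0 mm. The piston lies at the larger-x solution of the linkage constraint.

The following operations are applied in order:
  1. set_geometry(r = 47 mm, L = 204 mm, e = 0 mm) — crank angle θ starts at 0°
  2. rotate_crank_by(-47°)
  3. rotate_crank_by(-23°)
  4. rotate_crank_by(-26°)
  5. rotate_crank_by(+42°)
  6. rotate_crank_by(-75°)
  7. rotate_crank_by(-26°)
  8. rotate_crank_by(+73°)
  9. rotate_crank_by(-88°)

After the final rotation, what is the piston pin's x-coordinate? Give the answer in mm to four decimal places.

157.5507

set_geometry: r = 47 mm, L = 204 mm, e = 0 mm; θ ← 0°
rotate_crank_by(-47°): θ ← 0° -47° = -47°
rotate_crank_by(-23°): θ ← -47° -23° = -70°
rotate_crank_by(-26°): θ ← -70° -26° = -96°
rotate_crank_by(+42°): θ ← -96° +42° = -54°
rotate_crank_by(-75°): θ ← -54° -75° = -129°
rotate_crank_by(-26°): θ ← -129° -26° = -155°
rotate_crank_by(+73°): θ ← -155° +73° = -82°
rotate_crank_by(-88°): θ ← -82° -88° = -170°
crank pin P = (r cos θ, r sin θ) = (-46.285964, -8.161464)
h = r sin θ − e = -8.161464 − 0 = -8.161464
x = r cos θ + √(L² − h²) = -46.285964 + √(41616.0 − 66.6095) = -46.285964 + 203.836676 = 157.550712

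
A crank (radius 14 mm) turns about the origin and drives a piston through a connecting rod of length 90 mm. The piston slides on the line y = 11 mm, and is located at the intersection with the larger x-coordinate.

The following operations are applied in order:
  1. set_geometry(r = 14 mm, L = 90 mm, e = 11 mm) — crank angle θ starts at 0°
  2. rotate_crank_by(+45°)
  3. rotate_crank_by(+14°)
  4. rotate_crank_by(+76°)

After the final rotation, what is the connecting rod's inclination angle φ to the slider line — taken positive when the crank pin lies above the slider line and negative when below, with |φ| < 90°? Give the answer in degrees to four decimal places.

-0.7006

set_geometry: r = 14 mm, L = 90 mm, e = 11 mm; θ ← 0°
rotate_crank_by(+45°): θ ← 0° +45° = 45°
rotate_crank_by(+14°): θ ← 45° +14° = 59°
rotate_crank_by(+76°): θ ← 59° +76° = 135°
crank pin P = (r cos θ, r sin θ) = (-9.899495, 9.899495)
h = r sin θ − e = 9.899495 − 11 = -1.100505
sin φ = h / L = -1.100505 / 90 = -0.01222783
φ = arcsin(-0.01222783) = -0.700621°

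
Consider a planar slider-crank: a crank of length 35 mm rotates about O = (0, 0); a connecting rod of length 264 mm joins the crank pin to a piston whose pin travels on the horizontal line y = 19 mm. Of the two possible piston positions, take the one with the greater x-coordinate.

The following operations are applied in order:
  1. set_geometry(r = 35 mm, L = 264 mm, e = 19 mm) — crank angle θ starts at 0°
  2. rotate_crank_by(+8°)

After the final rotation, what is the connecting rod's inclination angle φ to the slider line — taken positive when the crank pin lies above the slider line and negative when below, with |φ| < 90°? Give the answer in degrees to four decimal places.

set_geometry: r = 35 mm, L = 264 mm, e = 19 mm; θ ← 0°
rotate_crank_by(+8°): θ ← 0° +8° = 8°
crank pin P = (r cos θ, r sin θ) = (34.659382, 4.871059)
h = r sin θ − e = 4.871059 − 19 = -14.128941
sin φ = h / L = -14.128941 / 264 = -0.05351872
φ = arcsin(-0.05351872) = -3.067862°

-3.0679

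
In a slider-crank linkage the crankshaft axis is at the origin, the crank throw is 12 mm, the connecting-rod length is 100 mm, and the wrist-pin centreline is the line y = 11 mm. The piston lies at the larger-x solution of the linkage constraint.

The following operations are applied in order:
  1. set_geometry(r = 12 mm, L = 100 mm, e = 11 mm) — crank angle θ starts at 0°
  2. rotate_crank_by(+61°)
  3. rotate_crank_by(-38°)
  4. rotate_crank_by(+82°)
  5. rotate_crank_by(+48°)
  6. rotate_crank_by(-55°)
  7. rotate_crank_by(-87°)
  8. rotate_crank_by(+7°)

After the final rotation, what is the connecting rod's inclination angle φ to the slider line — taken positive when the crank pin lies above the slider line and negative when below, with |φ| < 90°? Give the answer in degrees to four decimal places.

-4.1816

set_geometry: r = 12 mm, L = 100 mm, e = 11 mm; θ ← 0°
rotate_crank_by(+61°): θ ← 0° +61° = 61°
rotate_crank_by(-38°): θ ← 61° -38° = 23°
rotate_crank_by(+82°): θ ← 23° +82° = 105°
rotate_crank_by(+48°): θ ← 105° +48° = 153°
rotate_crank_by(-55°): θ ← 153° -55° = 98°
rotate_crank_by(-87°): θ ← 98° -87° = 11°
rotate_crank_by(+7°): θ ← 11° +7° = 18°
crank pin P = (r cos θ, r sin θ) = (11.412678, 3.708204)
h = r sin θ − e = 3.708204 − 11 = -7.291796
sin φ = h / L = -7.291796 / 100 = -0.07291796
φ = arcsin(-0.07291796) = -4.181603°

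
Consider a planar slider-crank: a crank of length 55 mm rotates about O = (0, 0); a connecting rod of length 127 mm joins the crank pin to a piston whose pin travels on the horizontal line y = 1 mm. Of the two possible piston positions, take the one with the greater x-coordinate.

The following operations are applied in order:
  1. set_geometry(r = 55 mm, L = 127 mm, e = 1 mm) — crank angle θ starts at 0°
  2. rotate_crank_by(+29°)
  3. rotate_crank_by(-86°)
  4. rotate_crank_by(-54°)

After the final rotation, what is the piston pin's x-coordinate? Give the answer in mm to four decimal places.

set_geometry: r = 55 mm, L = 127 mm, e = 1 mm; θ ← 0°
rotate_crank_by(+29°): θ ← 0° +29° = 29°
rotate_crank_by(-86°): θ ← 29° -86° = -57°
rotate_crank_by(-54°): θ ← -57° -54° = -111°
crank pin P = (r cos θ, r sin θ) = (-19.710237, -51.346923)
h = r sin θ − e = -51.346923 − 1 = -52.346923
x = r cos θ + √(L² − h²) = -19.710237 + √(16129.0 − 2740.2004) = -19.710237 + 115.709981 = 95.999743

95.9997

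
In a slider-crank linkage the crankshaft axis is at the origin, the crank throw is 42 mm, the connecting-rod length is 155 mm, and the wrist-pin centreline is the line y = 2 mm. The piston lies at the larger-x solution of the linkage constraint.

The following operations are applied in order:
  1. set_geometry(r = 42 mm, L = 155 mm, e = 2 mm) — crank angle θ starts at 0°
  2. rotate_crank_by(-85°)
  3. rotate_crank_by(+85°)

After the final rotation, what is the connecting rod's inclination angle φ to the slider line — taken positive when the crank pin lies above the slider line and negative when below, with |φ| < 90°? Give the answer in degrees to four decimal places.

-0.7393

set_geometry: r = 42 mm, L = 155 mm, e = 2 mm; θ ← 0°
rotate_crank_by(-85°): θ ← 0° -85° = -85°
rotate_crank_by(+85°): θ ← -85° +85° = 0°
crank pin P = (r cos θ, r sin θ) = (42.000000, 0.000000)
h = r sin θ − e = 0.000000 − 2 = -2.000000
sin φ = h / L = -2.000000 / 155 = -0.01290323
φ = arcsin(-0.01290323) = -0.739321°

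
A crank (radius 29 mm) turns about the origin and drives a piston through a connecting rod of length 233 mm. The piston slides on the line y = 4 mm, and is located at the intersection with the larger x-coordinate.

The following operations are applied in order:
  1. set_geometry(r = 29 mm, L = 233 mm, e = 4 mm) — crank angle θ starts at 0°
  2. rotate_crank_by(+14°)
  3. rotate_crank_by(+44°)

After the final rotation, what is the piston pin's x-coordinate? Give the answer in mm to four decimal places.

set_geometry: r = 29 mm, L = 233 mm, e = 4 mm; θ ← 0°
rotate_crank_by(+14°): θ ← 0° +14° = 14°
rotate_crank_by(+44°): θ ← 14° +44° = 58°
crank pin P = (r cos θ, r sin θ) = (15.367659, 24.593395)
h = r sin θ − e = 24.593395 − 4 = 20.593395
x = r cos θ + √(L² − h²) = 15.367659 + √(54289.0 − 424.0879) = 15.367659 + 232.088156 = 247.455815

247.4558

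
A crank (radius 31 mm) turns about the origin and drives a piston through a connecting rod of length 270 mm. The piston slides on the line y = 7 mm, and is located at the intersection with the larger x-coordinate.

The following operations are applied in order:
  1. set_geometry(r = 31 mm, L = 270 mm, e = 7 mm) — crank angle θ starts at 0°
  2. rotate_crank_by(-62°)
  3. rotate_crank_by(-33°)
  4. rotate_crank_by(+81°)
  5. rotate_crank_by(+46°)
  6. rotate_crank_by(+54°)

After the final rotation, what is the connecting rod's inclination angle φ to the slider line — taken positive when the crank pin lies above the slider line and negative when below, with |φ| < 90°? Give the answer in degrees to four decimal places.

set_geometry: r = 31 mm, L = 270 mm, e = 7 mm; θ ← 0°
rotate_crank_by(-62°): θ ← 0° -62° = -62°
rotate_crank_by(-33°): θ ← -62° -33° = -95°
rotate_crank_by(+81°): θ ← -95° +81° = -14°
rotate_crank_by(+46°): θ ← -14° +46° = 32°
rotate_crank_by(+54°): θ ← 32° +54° = 86°
crank pin P = (r cos θ, r sin θ) = (2.162451, 30.924486)
h = r sin θ − e = 30.924486 − 7 = 23.924486
sin φ = h / L = 23.924486 / 270 = 0.08860921
φ = arcsin(0.08860921) = 5.083601°

5.0836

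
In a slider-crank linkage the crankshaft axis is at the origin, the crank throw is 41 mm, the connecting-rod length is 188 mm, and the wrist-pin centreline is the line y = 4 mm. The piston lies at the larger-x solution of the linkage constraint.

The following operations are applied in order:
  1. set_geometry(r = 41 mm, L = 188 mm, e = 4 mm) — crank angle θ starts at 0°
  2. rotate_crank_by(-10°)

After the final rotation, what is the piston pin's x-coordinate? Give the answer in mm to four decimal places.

set_geometry: r = 41 mm, L = 188 mm, e = 4 mm; θ ← 0°
rotate_crank_by(-10°): θ ← 0° -10° = -10°
crank pin P = (r cos θ, r sin θ) = (40.377118, -7.119575)
h = r sin θ − e = -7.119575 − 4 = -11.119575
x = r cos θ + √(L² − h²) = 40.377118 + √(35344.0 − 123.6450) = 40.377118 + 187.670869 = 228.047987

228.0480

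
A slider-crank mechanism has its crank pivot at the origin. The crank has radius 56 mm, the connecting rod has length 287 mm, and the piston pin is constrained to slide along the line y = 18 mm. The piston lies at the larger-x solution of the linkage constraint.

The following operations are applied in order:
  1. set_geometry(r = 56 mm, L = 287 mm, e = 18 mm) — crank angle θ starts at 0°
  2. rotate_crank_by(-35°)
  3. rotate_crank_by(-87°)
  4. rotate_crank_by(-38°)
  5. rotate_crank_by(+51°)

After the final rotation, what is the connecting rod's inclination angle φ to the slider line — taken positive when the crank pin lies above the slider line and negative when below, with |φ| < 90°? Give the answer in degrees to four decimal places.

-14.3124

set_geometry: r = 56 mm, L = 287 mm, e = 18 mm; θ ← 0°
rotate_crank_by(-35°): θ ← 0° -35° = -35°
rotate_crank_by(-87°): θ ← -35° -87° = -122°
rotate_crank_by(-38°): θ ← -122° -38° = -160°
rotate_crank_by(+51°): θ ← -160° +51° = -109°
crank pin P = (r cos θ, r sin θ) = (-18.231817, -52.949040)
h = r sin θ − e = -52.949040 − 18 = -70.949040
sin φ = h / L = -70.949040 / 287 = -0.24720920
φ = arcsin(-0.24720920) = -14.312428°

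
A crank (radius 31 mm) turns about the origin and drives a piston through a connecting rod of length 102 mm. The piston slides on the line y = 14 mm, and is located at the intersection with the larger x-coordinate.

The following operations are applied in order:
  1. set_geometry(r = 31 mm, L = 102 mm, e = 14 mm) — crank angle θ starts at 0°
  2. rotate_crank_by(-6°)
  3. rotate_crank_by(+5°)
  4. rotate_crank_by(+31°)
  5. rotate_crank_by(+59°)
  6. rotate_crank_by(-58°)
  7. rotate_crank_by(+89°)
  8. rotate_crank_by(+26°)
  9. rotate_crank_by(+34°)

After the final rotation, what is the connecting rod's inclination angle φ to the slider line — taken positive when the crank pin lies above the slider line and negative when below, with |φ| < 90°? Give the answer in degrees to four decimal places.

set_geometry: r = 31 mm, L = 102 mm, e = 14 mm; θ ← 0°
rotate_crank_by(-6°): θ ← 0° -6° = -6°
rotate_crank_by(+5°): θ ← -6° +5° = -1°
rotate_crank_by(+31°): θ ← -1° +31° = 30°
rotate_crank_by(+59°): θ ← 30° +59° = 89°
rotate_crank_by(-58°): θ ← 89° -58° = 31°
rotate_crank_by(+89°): θ ← 31° +89° = 120°
rotate_crank_by(+26°): θ ← 120° +26° = 146°
rotate_crank_by(+34°): θ ← 146° +34° = 180°
crank pin P = (r cos θ, r sin θ) = (-31.000000, 0.000000)
h = r sin θ − e = 0.000000 − 14 = -14.000000
sin φ = h / L = -14.000000 / 102 = -0.13725490
φ = arcsin(-0.13725490) = -7.889030°

-7.8890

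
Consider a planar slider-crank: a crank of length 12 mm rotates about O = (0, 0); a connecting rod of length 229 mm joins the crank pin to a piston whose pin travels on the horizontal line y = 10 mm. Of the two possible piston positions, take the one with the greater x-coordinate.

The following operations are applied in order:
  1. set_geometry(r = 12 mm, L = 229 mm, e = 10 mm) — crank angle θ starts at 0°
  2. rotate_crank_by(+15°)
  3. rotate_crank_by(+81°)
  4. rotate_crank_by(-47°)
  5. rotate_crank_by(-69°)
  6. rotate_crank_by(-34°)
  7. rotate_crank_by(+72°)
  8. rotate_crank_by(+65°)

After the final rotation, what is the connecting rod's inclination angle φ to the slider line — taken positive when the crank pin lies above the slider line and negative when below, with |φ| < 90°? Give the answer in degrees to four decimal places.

set_geometry: r = 12 mm, L = 229 mm, e = 10 mm; θ ← 0°
rotate_crank_by(+15°): θ ← 0° +15° = 15°
rotate_crank_by(+81°): θ ← 15° +81° = 96°
rotate_crank_by(-47°): θ ← 96° -47° = 49°
rotate_crank_by(-69°): θ ← 49° -69° = -20°
rotate_crank_by(-34°): θ ← -20° -34° = -54°
rotate_crank_by(+72°): θ ← -54° +72° = 18°
rotate_crank_by(+65°): θ ← 18° +65° = 83°
crank pin P = (r cos θ, r sin θ) = (1.462432, 11.910554)
h = r sin θ − e = 11.910554 − 10 = 1.910554
sin φ = h / L = 1.910554 / 229 = 0.00834303
φ = arcsin(0.00834303) = 0.478026°

0.4780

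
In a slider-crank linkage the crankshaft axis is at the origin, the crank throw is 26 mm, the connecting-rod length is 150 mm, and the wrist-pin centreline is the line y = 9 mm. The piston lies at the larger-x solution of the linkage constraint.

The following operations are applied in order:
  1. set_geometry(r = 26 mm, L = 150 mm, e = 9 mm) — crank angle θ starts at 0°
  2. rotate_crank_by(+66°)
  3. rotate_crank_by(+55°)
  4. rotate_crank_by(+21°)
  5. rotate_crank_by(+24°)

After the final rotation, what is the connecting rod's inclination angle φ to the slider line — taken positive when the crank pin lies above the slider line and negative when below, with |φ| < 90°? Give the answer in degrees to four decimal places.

set_geometry: r = 26 mm, L = 150 mm, e = 9 mm; θ ← 0°
rotate_crank_by(+66°): θ ← 0° +66° = 66°
rotate_crank_by(+55°): θ ← 66° +55° = 121°
rotate_crank_by(+21°): θ ← 121° +21° = 142°
rotate_crank_by(+24°): θ ← 142° +24° = 166°
crank pin P = (r cos θ, r sin θ) = (-25.227689, 6.289969)
h = r sin θ − e = 6.289969 − 9 = -2.710031
sin φ = h / L = -2.710031 / 150 = -0.01806687
φ = arcsin(-0.01806687) = -1.035212°

-1.0352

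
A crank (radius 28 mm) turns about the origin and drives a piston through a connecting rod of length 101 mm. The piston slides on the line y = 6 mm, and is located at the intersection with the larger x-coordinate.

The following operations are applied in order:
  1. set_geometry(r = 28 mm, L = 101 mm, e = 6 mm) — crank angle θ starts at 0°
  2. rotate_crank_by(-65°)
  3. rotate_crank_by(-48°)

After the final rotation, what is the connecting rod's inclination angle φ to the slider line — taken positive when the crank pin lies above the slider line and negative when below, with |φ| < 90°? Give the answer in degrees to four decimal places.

set_geometry: r = 28 mm, L = 101 mm, e = 6 mm; θ ← 0°
rotate_crank_by(-65°): θ ← 0° -65° = -65°
rotate_crank_by(-48°): θ ← -65° -48° = -113°
crank pin P = (r cos θ, r sin θ) = (-10.940472, -25.774136)
h = r sin θ − e = -25.774136 − 6 = -31.774136
sin φ = h / L = -31.774136 / 101 = -0.31459540
φ = arcsin(-0.31459540) = -18.336390°

-18.3364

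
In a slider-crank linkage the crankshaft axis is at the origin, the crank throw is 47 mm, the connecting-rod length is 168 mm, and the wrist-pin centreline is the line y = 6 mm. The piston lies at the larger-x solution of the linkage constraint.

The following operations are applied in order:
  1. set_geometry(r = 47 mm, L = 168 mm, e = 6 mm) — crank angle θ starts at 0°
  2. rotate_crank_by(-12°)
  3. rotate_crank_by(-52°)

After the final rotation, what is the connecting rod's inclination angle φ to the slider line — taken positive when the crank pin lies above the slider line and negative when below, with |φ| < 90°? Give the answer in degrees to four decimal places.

set_geometry: r = 47 mm, L = 168 mm, e = 6 mm; θ ← 0°
rotate_crank_by(-12°): θ ← 0° -12° = -12°
rotate_crank_by(-52°): θ ← -12° -52° = -64°
crank pin P = (r cos θ, r sin θ) = (20.603444, -42.243320)
h = r sin θ − e = -42.243320 − 6 = -48.243320
sin φ = h / L = -48.243320 / 168 = -0.28716262
φ = arcsin(-0.28716262) = -16.688162°

-16.6882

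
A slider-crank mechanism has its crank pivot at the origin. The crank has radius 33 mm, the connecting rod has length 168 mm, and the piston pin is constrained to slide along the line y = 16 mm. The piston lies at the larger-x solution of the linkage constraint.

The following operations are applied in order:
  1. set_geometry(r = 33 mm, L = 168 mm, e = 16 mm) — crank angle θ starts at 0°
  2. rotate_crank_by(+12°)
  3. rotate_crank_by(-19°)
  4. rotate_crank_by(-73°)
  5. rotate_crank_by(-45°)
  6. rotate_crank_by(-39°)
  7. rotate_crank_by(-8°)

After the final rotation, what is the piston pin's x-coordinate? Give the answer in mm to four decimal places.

set_geometry: r = 33 mm, L = 168 mm, e = 16 mm; θ ← 0°
rotate_crank_by(+12°): θ ← 0° +12° = 12°
rotate_crank_by(-19°): θ ← 12° -19° = -7°
rotate_crank_by(-73°): θ ← -7° -73° = -80°
rotate_crank_by(-45°): θ ← -80° -45° = -125°
rotate_crank_by(-39°): θ ← -125° -39° = -164°
rotate_crank_by(-8°): θ ← -164° -8° = -172°
crank pin P = (r cos θ, r sin θ) = (-32.678846, -4.592712)
h = r sin θ − e = -4.592712 − 16 = -20.592712
x = r cos θ + √(L² − h²) = -32.678846 + √(28224.0 − 424.0598) = -32.678846 + 166.733141 = 134.054294

134.0543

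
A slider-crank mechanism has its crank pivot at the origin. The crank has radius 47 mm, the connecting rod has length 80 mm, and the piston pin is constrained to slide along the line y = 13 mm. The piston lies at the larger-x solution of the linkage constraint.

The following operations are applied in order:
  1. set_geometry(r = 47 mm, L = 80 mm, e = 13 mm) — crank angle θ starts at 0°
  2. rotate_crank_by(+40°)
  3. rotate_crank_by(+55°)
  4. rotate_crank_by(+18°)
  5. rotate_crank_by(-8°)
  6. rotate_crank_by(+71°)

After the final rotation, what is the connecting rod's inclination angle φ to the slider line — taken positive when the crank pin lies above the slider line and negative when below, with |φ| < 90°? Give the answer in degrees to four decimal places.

set_geometry: r = 47 mm, L = 80 mm, e = 13 mm; θ ← 0°
rotate_crank_by(+40°): θ ← 0° +40° = 40°
rotate_crank_by(+55°): θ ← 40° +55° = 95°
rotate_crank_by(+18°): θ ← 95° +18° = 113°
rotate_crank_by(-8°): θ ← 113° -8° = 105°
rotate_crank_by(+71°): θ ← 105° +71° = 176°
crank pin P = (r cos θ, r sin θ) = (-46.885510, 3.278554)
h = r sin θ − e = 3.278554 − 13 = -9.721446
sin φ = h / L = -9.721446 / 80 = -0.12151807
φ = arcsin(-0.12151807) = -6.979723°

-6.9797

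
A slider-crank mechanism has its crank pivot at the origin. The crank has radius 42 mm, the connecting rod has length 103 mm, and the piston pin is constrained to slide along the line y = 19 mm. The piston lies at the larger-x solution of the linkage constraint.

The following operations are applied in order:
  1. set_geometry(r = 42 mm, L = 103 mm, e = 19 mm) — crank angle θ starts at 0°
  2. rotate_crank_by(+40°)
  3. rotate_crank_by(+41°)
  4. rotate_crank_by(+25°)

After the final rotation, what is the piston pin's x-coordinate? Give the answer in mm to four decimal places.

set_geometry: r = 42 mm, L = 103 mm, e = 19 mm; θ ← 0°
rotate_crank_by(+40°): θ ← 0° +40° = 40°
rotate_crank_by(+41°): θ ← 40° +41° = 81°
rotate_crank_by(+25°): θ ← 81° +25° = 106°
crank pin P = (r cos θ, r sin θ) = (-11.576769, 40.372991)
h = r sin θ − e = 40.372991 − 19 = 21.372991
x = r cos θ + √(L² − h²) = -11.576769 + √(10609.0 − 456.8048) = -11.576769 + 100.758103 = 89.181334

89.1813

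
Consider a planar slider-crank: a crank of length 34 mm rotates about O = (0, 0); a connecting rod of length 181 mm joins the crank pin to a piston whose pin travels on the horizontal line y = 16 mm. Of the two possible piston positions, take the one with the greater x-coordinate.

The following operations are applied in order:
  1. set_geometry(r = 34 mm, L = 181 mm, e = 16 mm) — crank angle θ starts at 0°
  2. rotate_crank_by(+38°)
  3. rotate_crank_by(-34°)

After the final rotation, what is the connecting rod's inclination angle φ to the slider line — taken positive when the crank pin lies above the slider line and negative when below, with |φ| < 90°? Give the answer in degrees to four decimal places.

set_geometry: r = 34 mm, L = 181 mm, e = 16 mm; θ ← 0°
rotate_crank_by(+38°): θ ← 0° +38° = 38°
rotate_crank_by(-34°): θ ← 38° -34° = 4°
crank pin P = (r cos θ, r sin θ) = (33.917178, 2.371720)
h = r sin θ − e = 2.371720 − 16 = -13.628280
sin φ = h / L = -13.628280 / 181 = -0.07529436
φ = arcsin(-0.07529436) = -4.318136°

-4.3181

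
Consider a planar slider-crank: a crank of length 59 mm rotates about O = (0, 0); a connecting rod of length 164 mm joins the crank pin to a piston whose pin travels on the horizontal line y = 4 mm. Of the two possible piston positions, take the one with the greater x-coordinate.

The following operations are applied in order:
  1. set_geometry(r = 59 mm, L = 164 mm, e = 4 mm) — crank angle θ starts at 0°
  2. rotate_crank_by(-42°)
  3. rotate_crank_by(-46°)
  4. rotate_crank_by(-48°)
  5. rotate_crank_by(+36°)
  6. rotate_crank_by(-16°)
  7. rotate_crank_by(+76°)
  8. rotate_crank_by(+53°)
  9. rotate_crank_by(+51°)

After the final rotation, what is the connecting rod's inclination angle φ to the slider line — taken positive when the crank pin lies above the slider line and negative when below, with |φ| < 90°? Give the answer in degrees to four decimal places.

set_geometry: r = 59 mm, L = 164 mm, e = 4 mm; θ ← 0°
rotate_crank_by(-42°): θ ← 0° -42° = -42°
rotate_crank_by(-46°): θ ← -42° -46° = -88°
rotate_crank_by(-48°): θ ← -88° -48° = -136°
rotate_crank_by(+36°): θ ← -136° +36° = -100°
rotate_crank_by(-16°): θ ← -100° -16° = -116°
rotate_crank_by(+76°): θ ← -116° +76° = -40°
rotate_crank_by(+53°): θ ← -40° +53° = 13°
rotate_crank_by(+51°): θ ← 13° +51° = 64°
crank pin P = (r cos θ, r sin θ) = (25.863898, 53.028849)
h = r sin θ − e = 53.028849 − 4 = 49.028849
sin φ = h / L = 49.028849 / 164 = 0.29895639
φ = arcsin(0.29895639) = 17.394933°

17.3949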